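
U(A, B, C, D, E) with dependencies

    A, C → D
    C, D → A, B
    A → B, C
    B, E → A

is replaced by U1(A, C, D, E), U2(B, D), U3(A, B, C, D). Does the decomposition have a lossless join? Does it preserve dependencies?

Lossless test (chase): Rows 1 and 3 agree on C, D; apply C, D→A, B and equate their A, B entries. Row 1 is now all distinguished symbols — the join is lossless.
Dependency preservation: the restricted closure of {B, E} across the fragments never reaches {A}, so B, E → A cannot be enforced without a join — not preserved.

lossless but not dependency-preserving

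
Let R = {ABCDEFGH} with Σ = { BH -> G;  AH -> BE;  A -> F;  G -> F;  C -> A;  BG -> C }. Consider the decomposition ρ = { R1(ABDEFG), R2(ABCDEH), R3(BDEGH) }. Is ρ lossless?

Chase test. Columns are ABCDEFGH; row i has aⱼ where attribute j ∈ Ri, else bᵢⱼ.
Initial tableau (one row per fragment):
  row 1: a1 a2 b13 a4 a5 a6 a7 b18
  row 2: a1 a2 a3 a4 a5 b26 b27 a8
  row 3: b31 a2 b33 a4 a5 b36 a7 a8
Rows 2 and 3 agree on BH; apply BH→G and equate their G entries.
Rows 1 and 2 agree on A; apply A→F and equate their F entries.
Rows 1 and 3 agree on G; apply G→F and equate their F entries.
Rows 1 and 2 agree on BG; apply BG→C and equate their C entries.
Rows 1 and 3 agree on BG; apply BG→C and equate their C entries.
Rows 1 and 3 agree on C; apply C→A and equate their A entries.
Row 2 is now all distinguished symbols — the join is lossless.

Yes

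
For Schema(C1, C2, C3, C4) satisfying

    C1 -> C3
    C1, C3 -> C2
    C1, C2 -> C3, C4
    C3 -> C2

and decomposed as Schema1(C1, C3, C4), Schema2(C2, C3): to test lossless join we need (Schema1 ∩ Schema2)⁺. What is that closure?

Schema1 ∩ Schema2 = {C3}.
C3 → C2 applies, adding C2
Closure: {C2, C3}.

C2, C3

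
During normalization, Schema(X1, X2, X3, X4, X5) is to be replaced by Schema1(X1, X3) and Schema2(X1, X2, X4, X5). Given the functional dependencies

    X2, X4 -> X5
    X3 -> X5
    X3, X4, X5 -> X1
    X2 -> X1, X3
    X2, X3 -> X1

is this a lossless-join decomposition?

Common attributes: Schema1 ∩ Schema2 = {X1}.
No dependency enlarges {X1}, so (X1)⁺ = {X1}.
The closure contains neither all of Schema1 = {X1, X3} nor all of Schema2 = {X1, X2, X4, X5}, so the common attributes are not a superkey of either fragment. The join is lossy.

No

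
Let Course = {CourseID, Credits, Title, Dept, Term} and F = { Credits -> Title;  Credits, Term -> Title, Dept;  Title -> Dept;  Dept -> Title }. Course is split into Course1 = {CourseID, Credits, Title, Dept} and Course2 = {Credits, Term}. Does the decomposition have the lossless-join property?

Common attributes: Course1 ∩ Course2 = {Credits}.
Closure of {Credits}: Credits → Title applies, adding Title; Title → Dept applies, adding Dept. So (Credits)⁺ = {Credits, Title, Dept}.
The closure contains neither all of Course1 = {CourseID, Credits, Title, Dept} nor all of Course2 = {Credits, Term}, so the common attributes are not a superkey of either fragment. The join is lossy.

No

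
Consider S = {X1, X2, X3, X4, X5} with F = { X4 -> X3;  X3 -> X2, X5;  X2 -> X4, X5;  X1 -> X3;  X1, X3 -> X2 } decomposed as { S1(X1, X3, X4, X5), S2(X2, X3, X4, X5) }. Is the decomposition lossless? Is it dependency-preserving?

lossless and dependency-preserving

Lossless test: (X3, X4, X5)⁺ = {X2, X3, X4, X5}, which contains all of one fragment — lossless.
Dependency preservation: X1, X3 → X2 is not contained in any single fragment, but the restricted closure of its left-hand side across the fragments still reaches the right-hand side; the remaining FDs each lie inside some fragment. All dependencies are preserved.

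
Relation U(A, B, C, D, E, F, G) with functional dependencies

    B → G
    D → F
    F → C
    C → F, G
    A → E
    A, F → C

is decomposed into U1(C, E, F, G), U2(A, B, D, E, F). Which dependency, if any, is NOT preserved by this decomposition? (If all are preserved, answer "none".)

Check B → G: no single fragment contains all of {B, G}, and the restricted closure of {B} across the fragments never reaches {G}.
D → F is preserved.
F → C is preserved.
C → F, G is preserved.
A → E is preserved.
A, F → C is preserved.

B → G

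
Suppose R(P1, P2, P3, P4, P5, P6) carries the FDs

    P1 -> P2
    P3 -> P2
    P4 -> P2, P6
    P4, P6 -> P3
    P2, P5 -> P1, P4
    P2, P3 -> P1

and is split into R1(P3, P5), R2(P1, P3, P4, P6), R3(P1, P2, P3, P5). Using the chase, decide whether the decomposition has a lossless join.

No

Chase test. Columns are P1, P2, P3, P4, P5, P6; row i has aⱼ where attribute j ∈ Ri, else bᵢⱼ.
Initial tableau (one row per fragment):
  row 1: b11 b12 a3 b14 a5 b16
  row 2: a1 b22 a3 a4 b25 a6
  row 3: a1 a2 a3 b34 a5 b36
Rows 2 and 3 agree on P1; apply P1→P2 and equate their P2 entries.
Rows 1 and 2 agree on P3; apply P3→P2 and equate their P2 entries.
Rows 1 and 3 agree on P2, P5; apply P2, P5→P1, P4 and equate their P1, P4 entries.
Rows 1 and 3 agree on P4; apply P4→P2, P6 and equate their P2, P6 entries.
No row becomes fully distinguished — the join is lossy.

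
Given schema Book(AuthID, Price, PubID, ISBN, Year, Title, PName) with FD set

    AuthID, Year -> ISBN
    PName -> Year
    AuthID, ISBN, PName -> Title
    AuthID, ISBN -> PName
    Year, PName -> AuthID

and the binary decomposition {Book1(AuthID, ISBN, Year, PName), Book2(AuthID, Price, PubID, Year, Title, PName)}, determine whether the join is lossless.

Common attributes: Book1 ∩ Book2 = {AuthID, Year, PName}.
Closure of {AuthID, Year, PName}: AuthID, Year → ISBN applies, adding ISBN; AuthID, ISBN, PName → Title applies, adding Title. So (AuthID, Year, PName)⁺ = {AuthID, ISBN, Year, Title, PName}.
This closure contains every attribute of Book1, so Book1 ∩ Book2 → Book1. The join is lossless.

Yes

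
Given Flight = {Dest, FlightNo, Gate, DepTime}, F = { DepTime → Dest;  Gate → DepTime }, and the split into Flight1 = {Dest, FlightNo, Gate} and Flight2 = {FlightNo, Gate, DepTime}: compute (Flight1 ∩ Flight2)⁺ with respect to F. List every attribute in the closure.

Dest, FlightNo, Gate, DepTime

Flight1 ∩ Flight2 = {FlightNo, Gate}.
Gate → DepTime applies, adding DepTime
DepTime → Dest applies, adding Dest
Closure: {Dest, FlightNo, Gate, DepTime}.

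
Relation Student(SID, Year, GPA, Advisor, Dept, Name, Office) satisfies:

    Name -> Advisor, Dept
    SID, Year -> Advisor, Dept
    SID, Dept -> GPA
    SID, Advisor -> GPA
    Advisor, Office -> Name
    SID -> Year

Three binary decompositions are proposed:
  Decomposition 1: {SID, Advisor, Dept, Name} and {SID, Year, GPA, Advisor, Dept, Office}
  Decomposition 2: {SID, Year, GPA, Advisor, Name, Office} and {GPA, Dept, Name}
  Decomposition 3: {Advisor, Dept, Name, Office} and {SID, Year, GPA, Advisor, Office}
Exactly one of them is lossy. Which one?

Decomposition 1: common = {SID, Advisor, Dept}, closure = {SID, Year, GPA, Advisor, Dept} → lossy.
Decomposition 2: common = {GPA, Name}, closure = {GPA, Advisor, Dept, Name} → lossless.
Decomposition 3: common = {Advisor, Office}, closure = {Advisor, Dept, Name, Office} → lossless.

Decomposition 1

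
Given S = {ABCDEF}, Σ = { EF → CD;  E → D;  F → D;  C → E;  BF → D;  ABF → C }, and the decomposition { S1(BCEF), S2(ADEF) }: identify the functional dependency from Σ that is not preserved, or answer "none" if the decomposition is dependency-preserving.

Check ABF → C: no single fragment contains all of {ABCF}, and the restricted closure of {ABF} across the fragments never reaches {C}.
EF → CD is preserved.
E → D is preserved.
F → D is preserved.
C → E is preserved.
BF → D is preserved.

ABF → C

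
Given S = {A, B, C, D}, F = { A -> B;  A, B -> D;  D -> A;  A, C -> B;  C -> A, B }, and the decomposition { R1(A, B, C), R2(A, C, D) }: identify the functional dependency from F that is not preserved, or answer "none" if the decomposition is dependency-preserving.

A → B lies within R1.
A, B → D: restricted closure across fragments reaches D.
D → A lies within R2.
A, C → B lies within R1.
C → A, B lies within R1.
Every dependency is enforceable on the fragments, so the decomposition is dependency-preserving.

none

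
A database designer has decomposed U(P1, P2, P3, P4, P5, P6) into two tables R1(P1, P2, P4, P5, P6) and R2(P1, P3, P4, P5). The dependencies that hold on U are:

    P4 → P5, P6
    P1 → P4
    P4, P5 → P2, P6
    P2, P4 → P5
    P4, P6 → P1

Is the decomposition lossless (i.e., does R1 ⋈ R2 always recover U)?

Yes

Common attributes: R1 ∩ R2 = {P1, P4, P5}.
Closure of {P1, P4, P5}: P4 → P5, P6 applies, adding P6; P4, P5 → P2, P6 applies, adding P2. So (P1, P4, P5)⁺ = {P1, P2, P4, P5, P6}.
This closure contains every attribute of R1, so R1 ∩ R2 → R1. The join is lossless.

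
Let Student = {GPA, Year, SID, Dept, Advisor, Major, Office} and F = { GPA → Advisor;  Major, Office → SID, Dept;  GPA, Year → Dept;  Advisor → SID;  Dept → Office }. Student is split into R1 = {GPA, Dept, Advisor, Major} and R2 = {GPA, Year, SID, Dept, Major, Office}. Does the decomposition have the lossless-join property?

Yes

Common attributes: R1 ∩ R2 = {GPA, Dept, Major}.
Closure of {GPA, Dept, Major}: GPA → Advisor applies, adding Advisor; Advisor → SID applies, adding SID; Dept → Office applies, adding Office. So (GPA, Dept, Major)⁺ = {GPA, SID, Dept, Advisor, Major, Office}.
This closure contains every attribute of R1, so R1 ∩ R2 → R1. The join is lossless.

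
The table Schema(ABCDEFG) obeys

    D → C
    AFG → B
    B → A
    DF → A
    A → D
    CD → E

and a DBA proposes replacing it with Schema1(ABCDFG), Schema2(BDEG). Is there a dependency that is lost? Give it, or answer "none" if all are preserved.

none

D → C lies within Schema1.
AFG → B lies within Schema1.
B → A lies within Schema1.
DF → A lies within Schema1.
A → D lies within Schema1.
CD → E: restricted closure across fragments reaches E.
Every dependency is enforceable on the fragments, so the decomposition is dependency-preserving.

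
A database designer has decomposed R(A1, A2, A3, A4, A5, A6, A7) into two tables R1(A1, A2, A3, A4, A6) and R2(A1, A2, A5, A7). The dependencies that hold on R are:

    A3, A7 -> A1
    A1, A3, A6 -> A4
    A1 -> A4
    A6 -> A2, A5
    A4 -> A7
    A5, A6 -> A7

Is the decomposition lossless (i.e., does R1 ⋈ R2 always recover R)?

No

Common attributes: R1 ∩ R2 = {A1, A2}.
Closure of {A1, A2}: A1 → A4 applies, adding A4; A4 → A7 applies, adding A7. So (A1, A2)⁺ = {A1, A2, A4, A7}.
The closure contains neither all of R1 = {A1, A2, A3, A4, A6} nor all of R2 = {A1, A2, A5, A7}, so the common attributes are not a superkey of either fragment. The join is lossy.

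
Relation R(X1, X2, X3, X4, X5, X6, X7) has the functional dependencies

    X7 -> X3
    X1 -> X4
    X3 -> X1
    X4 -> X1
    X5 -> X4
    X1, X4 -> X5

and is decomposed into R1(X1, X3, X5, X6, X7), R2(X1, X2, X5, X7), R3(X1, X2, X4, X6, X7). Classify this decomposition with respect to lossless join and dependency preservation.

Lossless test (chase): Rows 1 and 2 agree on X7; apply X7→X3 and equate their X3 entries. Rows 1 and 3 agree on X7; apply X7→X3 and equate their X3 entries. Rows 1 and 2 agree on X1; apply X1→X4 and equate their X4 entries. Rows 1 and 3 agree on X1; apply X1→X4 and equate their X4 entries. Rows 1 and 3 agree on X1, X4; apply X1, X4→X5 and equate their X5 entries. Row 3 is now all distinguished symbols — the join is lossless.
Dependency preservation: X5 → X4; X1, X4 → X5 are not contained in any single fragment, but the restricted closure of each left-hand side across the fragments still reaches the right-hand side; the remaining FDs each lie inside some fragment. All dependencies are preserved.

lossless and dependency-preserving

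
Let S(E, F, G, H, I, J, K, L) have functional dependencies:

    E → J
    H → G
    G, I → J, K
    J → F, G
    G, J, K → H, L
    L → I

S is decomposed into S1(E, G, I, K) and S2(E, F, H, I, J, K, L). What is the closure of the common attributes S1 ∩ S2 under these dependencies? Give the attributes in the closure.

E, F, G, H, I, J, K, L

S1 ∩ S2 = {E, I, K}.
E → J applies, adding J
J → F, G applies, adding F, G
G, J, K → H, L applies, adding H, L
Closure: {E, F, G, H, I, J, K, L}.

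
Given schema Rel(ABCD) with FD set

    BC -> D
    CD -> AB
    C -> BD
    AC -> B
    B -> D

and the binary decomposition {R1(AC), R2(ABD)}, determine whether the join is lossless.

Common attributes: R1 ∩ R2 = {A}.
No dependency enlarges {A}, so (A)⁺ = {A}.
The closure contains neither all of R1 = {AC} nor all of R2 = {ABD}, so the common attributes are not a superkey of either fragment. The join is lossy.

No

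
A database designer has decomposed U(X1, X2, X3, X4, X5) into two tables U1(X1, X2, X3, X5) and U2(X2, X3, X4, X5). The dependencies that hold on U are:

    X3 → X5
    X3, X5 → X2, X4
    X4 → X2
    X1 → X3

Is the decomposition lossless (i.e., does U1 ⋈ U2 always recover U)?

Common attributes: U1 ∩ U2 = {X2, X3, X5}.
Closure of {X2, X3, X5}: X3, X5 → X2, X4 applies, adding X4. So (X2, X3, X5)⁺ = {X2, X3, X4, X5}.
This closure contains every attribute of U2, so U1 ∩ U2 → U2. The join is lossless.

Yes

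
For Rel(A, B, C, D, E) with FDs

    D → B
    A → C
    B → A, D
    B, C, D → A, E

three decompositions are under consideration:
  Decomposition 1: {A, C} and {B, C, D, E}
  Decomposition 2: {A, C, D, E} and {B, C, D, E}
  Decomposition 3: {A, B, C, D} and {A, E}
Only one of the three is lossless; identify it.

Decomposition 2

Decomposition 1: common = {C}, closure = {C} → lossy.
Decomposition 2: common = {C, D, E}, closure = {A, B, C, D, E} → lossless.
Decomposition 3: common = {A}, closure = {A, C} → lossy.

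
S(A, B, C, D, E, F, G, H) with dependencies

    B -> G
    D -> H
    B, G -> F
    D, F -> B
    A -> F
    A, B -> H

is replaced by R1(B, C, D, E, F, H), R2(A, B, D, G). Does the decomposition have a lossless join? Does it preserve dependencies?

lossy and not dependency-preserving

Lossless test: (B, D)⁺ = {B, D, F, G, H}, which is a superkey of neither fragment — lossy.
Dependency preservation: the restricted closure of {A} across the fragments never reaches {F}, so A → F cannot be enforced without a join — not preserved.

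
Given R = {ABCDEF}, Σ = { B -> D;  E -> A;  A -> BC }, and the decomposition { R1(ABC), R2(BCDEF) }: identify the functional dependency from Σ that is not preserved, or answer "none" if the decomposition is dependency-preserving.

E -> A

Check E → A: no single fragment contains all of {AE}, and the restricted closure of {E} across the fragments never reaches {A}.
B → D is preserved.
A → BC is preserved.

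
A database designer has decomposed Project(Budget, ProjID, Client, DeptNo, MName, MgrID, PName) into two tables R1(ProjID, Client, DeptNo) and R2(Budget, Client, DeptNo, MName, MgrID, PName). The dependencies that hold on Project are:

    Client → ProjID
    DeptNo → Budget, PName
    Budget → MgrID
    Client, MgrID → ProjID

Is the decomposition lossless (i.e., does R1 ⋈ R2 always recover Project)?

Yes

Common attributes: R1 ∩ R2 = {Client, DeptNo}.
Closure of {Client, DeptNo}: Client → ProjID applies, adding ProjID; DeptNo → Budget, PName applies, adding Budget, PName; Budget → MgrID applies, adding MgrID. So (Client, DeptNo)⁺ = {Budget, ProjID, Client, DeptNo, MgrID, PName}.
This closure contains every attribute of R1, so R1 ∩ R2 → R1. The join is lossless.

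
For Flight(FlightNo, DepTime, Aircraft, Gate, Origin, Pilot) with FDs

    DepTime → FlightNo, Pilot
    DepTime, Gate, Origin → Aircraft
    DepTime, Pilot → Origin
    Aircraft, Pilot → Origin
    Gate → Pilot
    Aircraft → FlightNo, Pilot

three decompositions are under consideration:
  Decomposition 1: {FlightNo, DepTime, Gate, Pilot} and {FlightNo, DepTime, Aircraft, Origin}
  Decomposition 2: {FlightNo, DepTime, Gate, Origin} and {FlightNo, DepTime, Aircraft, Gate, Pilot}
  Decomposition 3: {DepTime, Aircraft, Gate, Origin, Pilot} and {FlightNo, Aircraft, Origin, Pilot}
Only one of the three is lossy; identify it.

Decomposition 1

Decomposition 1: common = {FlightNo, DepTime}, closure = {FlightNo, DepTime, Origin, Pilot} → lossy.
Decomposition 2: common = {FlightNo, DepTime, Gate}, closure = {FlightNo, DepTime, Aircraft, Gate, Origin, Pilot} → lossless.
Decomposition 3: common = {Aircraft, Origin, Pilot}, closure = {FlightNo, Aircraft, Origin, Pilot} → lossless.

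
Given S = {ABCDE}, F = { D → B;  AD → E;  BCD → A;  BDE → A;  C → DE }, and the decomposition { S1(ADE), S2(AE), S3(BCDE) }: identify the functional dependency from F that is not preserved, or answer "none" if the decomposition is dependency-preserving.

none

D → B lies within S3.
AD → E lies within S1.
BCD → A: restricted closure across fragments reaches A.
BDE → A: restricted closure across fragments reaches A.
C → DE lies within S3.
Every dependency is enforceable on the fragments, so the decomposition is dependency-preserving.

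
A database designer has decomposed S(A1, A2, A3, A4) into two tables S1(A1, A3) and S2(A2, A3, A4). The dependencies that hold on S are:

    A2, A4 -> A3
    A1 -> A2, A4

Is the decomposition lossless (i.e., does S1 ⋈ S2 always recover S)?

Common attributes: S1 ∩ S2 = {A3}.
No dependency enlarges {A3}, so (A3)⁺ = {A3}.
The closure contains neither all of S1 = {A1, A3} nor all of S2 = {A2, A3, A4}, so the common attributes are not a superkey of either fragment. The join is lossy.

No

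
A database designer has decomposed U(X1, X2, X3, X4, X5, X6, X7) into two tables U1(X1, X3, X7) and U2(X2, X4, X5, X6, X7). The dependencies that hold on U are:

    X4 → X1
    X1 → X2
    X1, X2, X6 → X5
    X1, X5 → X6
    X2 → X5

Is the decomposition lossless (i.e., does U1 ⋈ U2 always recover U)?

No

Common attributes: U1 ∩ U2 = {X7}.
No dependency enlarges {X7}, so (X7)⁺ = {X7}.
The closure contains neither all of U1 = {X1, X3, X7} nor all of U2 = {X2, X4, X5, X6, X7}, so the common attributes are not a superkey of either fragment. The join is lossy.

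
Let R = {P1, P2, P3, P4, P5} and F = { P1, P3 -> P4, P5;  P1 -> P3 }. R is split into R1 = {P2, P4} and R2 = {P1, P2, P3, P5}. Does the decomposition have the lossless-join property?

No

Common attributes: R1 ∩ R2 = {P2}.
No dependency enlarges {P2}, so (P2)⁺ = {P2}.
The closure contains neither all of R1 = {P2, P4} nor all of R2 = {P1, P2, P3, P5}, so the common attributes are not a superkey of either fragment. The join is lossy.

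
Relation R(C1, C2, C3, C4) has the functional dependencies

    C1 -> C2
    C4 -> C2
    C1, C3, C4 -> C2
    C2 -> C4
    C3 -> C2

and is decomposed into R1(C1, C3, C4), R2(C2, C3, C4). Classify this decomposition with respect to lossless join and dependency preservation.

lossless and dependency-preserving

Lossless test: (C3, C4)⁺ = {C2, C3, C4}, which contains all of one fragment — lossless.
Dependency preservation: C1 → C2; C1, C3, C4 → C2 are not contained in any single fragment, but the restricted closure of each left-hand side across the fragments still reaches the right-hand side; the remaining FDs each lie inside some fragment. All dependencies are preserved.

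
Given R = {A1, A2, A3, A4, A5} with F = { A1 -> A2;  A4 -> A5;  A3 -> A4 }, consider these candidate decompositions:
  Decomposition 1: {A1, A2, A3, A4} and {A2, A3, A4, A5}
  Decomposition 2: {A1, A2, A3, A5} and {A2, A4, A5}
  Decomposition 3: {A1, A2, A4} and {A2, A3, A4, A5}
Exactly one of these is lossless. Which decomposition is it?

Decomposition 1

Decomposition 1: common = {A2, A3, A4}, closure = {A2, A3, A4, A5} → lossless.
Decomposition 2: common = {A2, A5}, closure = {A2, A5} → lossy.
Decomposition 3: common = {A2, A4}, closure = {A2, A4, A5} → lossy.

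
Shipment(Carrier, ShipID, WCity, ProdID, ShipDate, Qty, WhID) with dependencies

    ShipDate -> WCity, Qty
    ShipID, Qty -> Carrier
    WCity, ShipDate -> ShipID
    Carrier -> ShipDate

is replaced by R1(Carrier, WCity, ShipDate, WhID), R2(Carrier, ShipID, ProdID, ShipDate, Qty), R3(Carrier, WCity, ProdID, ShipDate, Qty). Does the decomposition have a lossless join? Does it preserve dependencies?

lossy but dependency-preserving

Lossless test (chase): Rows 1 and 2 agree on ShipDate; apply ShipDate→WCity, Qty and equate their WCity, Qty entries. Rows 1 and 2 agree on WCity, ShipDate; apply WCity, ShipDate→ShipID and equate their ShipID entries. Rows 1 and 3 agree on WCity, ShipDate; apply WCity, ShipDate→ShipID and equate their ShipID entries. No row becomes fully distinguished — the join is lossy.
Dependency preservation: WCity, ShipDate → ShipID is not contained in any single fragment, but the restricted closure of its left-hand side across the fragments still reaches the right-hand side; the remaining FDs each lie inside some fragment. All dependencies are preserved.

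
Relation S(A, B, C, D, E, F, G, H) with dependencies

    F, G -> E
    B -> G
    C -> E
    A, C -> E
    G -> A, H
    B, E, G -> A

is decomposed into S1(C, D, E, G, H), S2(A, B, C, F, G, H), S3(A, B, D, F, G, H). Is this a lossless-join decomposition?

Chase test. Columns are A, B, C, D, E, F, G, H; row i has aⱼ where attribute j ∈ Si, else bᵢⱼ.
Initial tableau (one row per fragment):
  row 1: b11 b12 a3 a4 a5 b16 a7 a8
  row 2: a1 a2 a3 b24 b25 a6 a7 a8
  row 3: a1 a2 b33 a4 b35 a6 a7 a8
Rows 2 and 3 agree on F, G; apply F, G→E and equate their E entries.
Rows 1 and 2 agree on C; apply C→E and equate their E entries.
Rows 1 and 2 agree on G; apply G→A, H and equate their A, H entries.
No row becomes fully distinguished — the join is lossy.

No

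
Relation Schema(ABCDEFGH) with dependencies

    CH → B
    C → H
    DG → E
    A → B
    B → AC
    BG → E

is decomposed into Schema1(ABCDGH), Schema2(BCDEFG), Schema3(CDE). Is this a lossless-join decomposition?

Yes

Chase test. Columns are ABCDEFGH; row i has aⱼ where attribute j ∈ Schemai, else bᵢⱼ.
Initial tableau (one row per fragment):
  row 1: a1 a2 a3 a4 b15 b16 a7 a8
  row 2: b21 a2 a3 a4 a5 a6 a7 b28
  row 3: b31 b32 a3 a4 a5 b36 b37 b38
Rows 1 and 2 agree on C; apply C→H and equate their H entries.
Rows 1 and 3 agree on C; apply C→H and equate their H entries.
Rows 1 and 2 agree on DG; apply DG→E and equate their E entries.
Rows 1 and 2 agree on B; apply B→AC and equate their AC entries.
Rows 1 and 3 agree on CH; apply CH→B and equate their B entries.
Rows 1 and 3 agree on B; apply B→AC and equate their AC entries.
Row 2 is now all distinguished symbols — the join is lossless.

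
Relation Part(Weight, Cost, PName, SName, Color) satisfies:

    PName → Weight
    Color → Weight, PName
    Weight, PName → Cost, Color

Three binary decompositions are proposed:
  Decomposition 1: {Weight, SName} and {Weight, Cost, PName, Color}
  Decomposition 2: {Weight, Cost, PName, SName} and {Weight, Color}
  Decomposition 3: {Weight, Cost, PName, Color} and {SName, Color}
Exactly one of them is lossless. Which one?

Decomposition 3

Decomposition 1: common = {Weight}, closure = {Weight} → lossy.
Decomposition 2: common = {Weight}, closure = {Weight} → lossy.
Decomposition 3: common = {Color}, closure = {Weight, Cost, PName, Color} → lossless.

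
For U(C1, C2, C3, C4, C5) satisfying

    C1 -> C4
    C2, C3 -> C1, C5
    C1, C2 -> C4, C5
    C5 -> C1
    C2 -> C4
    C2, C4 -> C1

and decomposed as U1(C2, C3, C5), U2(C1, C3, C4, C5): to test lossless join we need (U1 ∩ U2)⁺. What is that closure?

U1 ∩ U2 = {C3, C5}.
C5 → C1 applies, adding C1
C1 → C4 applies, adding C4
Closure: {C1, C3, C4, C5}.

C1, C3, C4, C5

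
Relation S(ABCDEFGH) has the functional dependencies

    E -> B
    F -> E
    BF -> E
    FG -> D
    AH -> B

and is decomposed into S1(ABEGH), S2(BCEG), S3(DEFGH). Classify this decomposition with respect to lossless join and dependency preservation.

lossy but dependency-preserving

Lossless test (chase): Rows 1 and 3 agree on E; apply E→B and equate their B entries. No row becomes fully distinguished — the join is lossy.
Dependency preservation: BF → E is not contained in any single fragment, but the restricted closure of its left-hand side across the fragments still reaches the right-hand side; the remaining FDs each lie inside some fragment. All dependencies are preserved.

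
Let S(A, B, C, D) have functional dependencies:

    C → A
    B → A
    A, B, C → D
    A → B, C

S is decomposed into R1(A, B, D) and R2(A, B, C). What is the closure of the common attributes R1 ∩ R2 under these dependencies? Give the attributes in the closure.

A, B, C, D

R1 ∩ R2 = {A, B}.
A → B, C applies, adding C
A, B, C → D applies, adding D
Closure: {A, B, C, D}.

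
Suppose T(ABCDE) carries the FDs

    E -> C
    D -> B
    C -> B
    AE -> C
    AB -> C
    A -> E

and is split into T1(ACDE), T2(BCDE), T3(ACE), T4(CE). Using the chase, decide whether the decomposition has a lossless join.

Yes

Chase test. Columns are ABCDE; row i has aⱼ where attribute j ∈ Ti, else bᵢⱼ.
Initial tableau (one row per fragment):
  row 1: a1 b12 a3 a4 a5
  row 2: b21 a2 a3 a4 a5
  row 3: a1 b32 a3 b34 a5
  row 4: b41 b42 a3 b44 a5
Rows 1 and 2 agree on D; apply D→B and equate their B entries.
Rows 1 and 3 agree on C; apply C→B and equate their B entries.
Rows 1 and 4 agree on C; apply C→B and equate their B entries.
Row 1 is now all distinguished symbols — the join is lossless.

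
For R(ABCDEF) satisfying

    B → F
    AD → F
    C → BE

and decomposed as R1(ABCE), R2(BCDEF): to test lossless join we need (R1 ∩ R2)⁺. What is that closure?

BCEF

R1 ∩ R2 = {BCE}.
B → F applies, adding F
Closure: {BCEF}.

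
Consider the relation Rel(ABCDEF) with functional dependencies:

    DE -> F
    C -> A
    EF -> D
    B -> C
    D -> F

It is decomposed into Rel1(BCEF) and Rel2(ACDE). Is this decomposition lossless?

Common attributes: Rel1 ∩ Rel2 = {CE}.
Closure of {CE}: C → A applies, adding A. So (CE)⁺ = {ACE}.
The closure contains neither all of Rel1 = {BCEF} nor all of Rel2 = {ACDE}, so the common attributes are not a superkey of either fragment. The join is lossy.

No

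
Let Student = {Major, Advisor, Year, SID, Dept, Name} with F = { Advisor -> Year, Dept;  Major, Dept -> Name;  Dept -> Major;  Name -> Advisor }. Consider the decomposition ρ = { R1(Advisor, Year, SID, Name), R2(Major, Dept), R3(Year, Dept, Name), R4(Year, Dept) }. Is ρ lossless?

Chase test. Columns are Major, Advisor, Year, SID, Dept, Name; row i has aⱼ where attribute j ∈ Ri, else bᵢⱼ.
Initial tableau (one row per fragment):
  row 1: b11 a2 a3 a4 b15 a6
  row 2: a1 b22 b23 b24 a5 b26
  row 3: b31 b32 a3 b34 a5 a6
  row 4: b41 b42 a3 b44 a5 b46
Rows 2 and 3 agree on Dept; apply Dept→Major and equate their Major entries.
Rows 2 and 4 agree on Dept; apply Dept→Major and equate their Major entries.
Rows 1 and 3 agree on Name; apply Name→Advisor and equate their Advisor entries.
Rows 1 and 3 agree on Advisor; apply Advisor→Year, Dept and equate their Year, Dept entries.
Rows 2 and 3 agree on Major, Dept; apply Major, Dept→Name and equate their Name entries.
Rows 2 and 4 agree on Major, Dept; apply Major, Dept→Name and equate their Name entries.
Rows 1 and 2 agree on Dept; apply Dept→Major and equate their Major entries.
Rows 1 and 2 agree on Name; apply Name→Advisor and equate their Advisor entries.
Rows 1 and 4 agree on Name; apply Name→Advisor and equate their Advisor entries.
Rows 1 and 2 agree on Advisor; apply Advisor→Year, Dept and equate their Year, Dept entries.
Row 1 is now all distinguished symbols — the join is lossless.

Yes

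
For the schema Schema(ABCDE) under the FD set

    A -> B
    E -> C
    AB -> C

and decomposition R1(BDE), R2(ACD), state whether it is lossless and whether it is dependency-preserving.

lossy and not dependency-preserving

Lossless test: (D)⁺ = {D}, which is a superkey of neither fragment — lossy.
Dependency preservation: the restricted closure of {A} across the fragments never reaches {B}, so A → B cannot be enforced without a join — not preserved.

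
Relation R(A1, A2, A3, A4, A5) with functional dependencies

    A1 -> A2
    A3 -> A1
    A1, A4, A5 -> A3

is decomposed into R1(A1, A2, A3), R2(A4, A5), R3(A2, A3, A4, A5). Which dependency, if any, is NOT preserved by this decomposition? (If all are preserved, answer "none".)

A1, A4, A5 -> A3

Check A1, A4, A5 → A3: no single fragment contains all of {A1, A3, A4, A5}, and the restricted closure of {A1, A4, A5} across the fragments never reaches {A3}.
A1 → A2 is preserved.
A3 → A1 is preserved.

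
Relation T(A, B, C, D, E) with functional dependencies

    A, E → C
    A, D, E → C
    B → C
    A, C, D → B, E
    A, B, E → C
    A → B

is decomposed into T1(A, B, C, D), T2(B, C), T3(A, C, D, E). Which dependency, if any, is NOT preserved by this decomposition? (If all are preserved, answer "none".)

A, E → C lies within T3.
A, D, E → C lies within T3.
B → C lies within T1.
A, C, D → B, E: restricted closure across fragments reaches B, E.
A, B, E → C: restricted closure across fragments reaches C.
A → B lies within T1.
Every dependency is enforceable on the fragments, so the decomposition is dependency-preserving.

none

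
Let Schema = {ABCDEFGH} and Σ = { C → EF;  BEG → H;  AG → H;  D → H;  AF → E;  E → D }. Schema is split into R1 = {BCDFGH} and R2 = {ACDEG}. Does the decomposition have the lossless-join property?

No

Common attributes: R1 ∩ R2 = {CDG}.
Closure of {CDG}: C → EF applies, adding EF; D → H applies, adding H. So (CDG)⁺ = {CDEFGH}.
The closure contains neither all of R1 = {BCDFGH} nor all of R2 = {ACDEG}, so the common attributes are not a superkey of either fragment. The join is lossy.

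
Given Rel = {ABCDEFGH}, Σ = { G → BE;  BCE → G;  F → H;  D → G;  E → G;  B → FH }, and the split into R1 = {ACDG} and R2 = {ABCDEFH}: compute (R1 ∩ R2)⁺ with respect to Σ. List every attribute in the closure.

R1 ∩ R2 = {ACD}.
D → G applies, adding G
G → BE applies, adding BE
B → FH applies, adding FH
Closure: {ABCDEFGH}.

ABCDEFGH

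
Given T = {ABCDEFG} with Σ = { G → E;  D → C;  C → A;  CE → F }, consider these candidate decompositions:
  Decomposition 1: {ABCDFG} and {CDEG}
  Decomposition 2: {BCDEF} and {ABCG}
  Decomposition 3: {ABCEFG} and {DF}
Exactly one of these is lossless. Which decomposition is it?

Decomposition 1: common = {CDG}, closure = {ACDEFG} → lossless.
Decomposition 2: common = {BC}, closure = {ABC} → lossy.
Decomposition 3: common = {F}, closure = {F} → lossy.

Decomposition 1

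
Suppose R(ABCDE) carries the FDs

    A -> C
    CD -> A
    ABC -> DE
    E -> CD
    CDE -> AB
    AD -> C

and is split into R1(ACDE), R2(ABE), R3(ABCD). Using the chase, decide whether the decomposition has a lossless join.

Yes

Chase test. Columns are ABCDE; row i has aⱼ where attribute j ∈ Ri, else bᵢⱼ.
Initial tableau (one row per fragment):
  row 1: a1 b12 a3 a4 a5
  row 2: a1 a2 b23 b24 a5
  row 3: a1 a2 a3 a4 b35
Rows 1 and 2 agree on A; apply A→C and equate their C entries.
Rows 2 and 3 agree on ABC; apply ABC→DE and equate their DE entries.
Rows 1 and 2 agree on CDE; apply CDE→AB and equate their AB entries.
Row 1 is now all distinguished symbols — the join is lossless.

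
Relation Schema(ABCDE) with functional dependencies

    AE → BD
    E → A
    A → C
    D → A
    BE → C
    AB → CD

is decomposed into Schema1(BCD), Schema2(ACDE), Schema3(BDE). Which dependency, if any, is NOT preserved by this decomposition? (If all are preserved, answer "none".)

AB → CD

Check AB → CD: no single fragment contains all of {ABCD}, and the restricted closure of {AB} across the fragments never reaches {CD}.
AE → BD is preserved.
E → A is preserved.
A → C is preserved.
D → A is preserved.
BE → C is preserved.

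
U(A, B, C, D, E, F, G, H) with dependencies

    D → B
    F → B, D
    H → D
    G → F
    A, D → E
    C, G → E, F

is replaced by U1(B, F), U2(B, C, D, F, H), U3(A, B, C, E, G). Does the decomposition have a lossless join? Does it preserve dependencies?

Lossless test (chase): Rows 1 and 2 agree on F; apply F→B, D and equate their B, D entries. No row becomes fully distinguished — the join is lossy.
Dependency preservation: the restricted closure of {G} across the fragments never reaches {F}, so G → F cannot be enforced without a join — not preserved.

lossy and not dependency-preserving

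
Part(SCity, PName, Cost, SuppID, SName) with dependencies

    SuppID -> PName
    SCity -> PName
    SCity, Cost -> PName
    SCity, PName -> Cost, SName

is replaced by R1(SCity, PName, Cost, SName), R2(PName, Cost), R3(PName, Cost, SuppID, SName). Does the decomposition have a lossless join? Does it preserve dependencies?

lossy but dependency-preserving

Lossless test (chase): applying each FD to every pair of rows produces no changes in the tableau, so no row becomes fully distinguished — the join is lossy.
Dependency preservation: every FD's attributes lie within a single fragment, so each can be enforced locally — preserved.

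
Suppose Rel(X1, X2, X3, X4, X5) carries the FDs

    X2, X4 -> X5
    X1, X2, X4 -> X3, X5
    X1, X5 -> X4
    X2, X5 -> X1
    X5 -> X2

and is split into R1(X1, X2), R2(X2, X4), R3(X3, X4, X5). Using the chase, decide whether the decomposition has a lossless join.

No

Chase test. Columns are X1, X2, X3, X4, X5; row i has aⱼ where attribute j ∈ Ri, else bᵢⱼ.
Initial tableau (one row per fragment):
  row 1: a1 a2 b13 b14 b15
  row 2: b21 a2 b23 a4 b25
  row 3: b31 b32 a3 a4 a5
No row becomes fully distinguished — the join is lossy.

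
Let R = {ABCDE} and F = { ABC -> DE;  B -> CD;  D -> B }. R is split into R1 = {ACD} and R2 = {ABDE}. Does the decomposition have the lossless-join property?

Yes

Common attributes: R1 ∩ R2 = {AD}.
Closure of {AD}: D → B applies, adding B; B → CD applies, adding C; ABC → DE applies, adding E. So (AD)⁺ = {ABCDE}.
This closure contains every attribute of R1, so R1 ∩ R2 → R1. The join is lossless.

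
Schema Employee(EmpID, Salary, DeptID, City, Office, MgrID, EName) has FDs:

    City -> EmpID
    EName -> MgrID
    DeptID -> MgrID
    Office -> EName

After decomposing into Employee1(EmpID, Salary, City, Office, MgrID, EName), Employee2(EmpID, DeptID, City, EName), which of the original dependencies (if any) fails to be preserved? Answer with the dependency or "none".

DeptID -> MgrID

Check DeptID → MgrID: no single fragment contains all of {DeptID, MgrID}, and the restricted closure of {DeptID} across the fragments never reaches {MgrID}.
City → EmpID is preserved.
EName → MgrID is preserved.
Office → EName is preserved.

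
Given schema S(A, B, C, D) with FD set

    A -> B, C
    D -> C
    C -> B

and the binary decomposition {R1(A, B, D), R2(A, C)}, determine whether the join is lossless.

Yes

Common attributes: R1 ∩ R2 = {A}.
Closure of {A}: A → B, C applies, adding B, C. So (A)⁺ = {A, B, C}.
This closure contains every attribute of R2, so R1 ∩ R2 → R2. The join is lossless.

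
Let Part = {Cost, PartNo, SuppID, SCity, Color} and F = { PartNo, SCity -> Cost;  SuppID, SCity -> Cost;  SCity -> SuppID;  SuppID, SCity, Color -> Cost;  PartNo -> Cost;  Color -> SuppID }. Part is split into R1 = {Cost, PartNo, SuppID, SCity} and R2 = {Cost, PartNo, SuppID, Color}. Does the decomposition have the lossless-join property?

Common attributes: R1 ∩ R2 = {Cost, PartNo, SuppID}.
No dependency enlarges {Cost, PartNo, SuppID}, so (Cost, PartNo, SuppID)⁺ = {Cost, PartNo, SuppID}.
The closure contains neither all of R1 = {Cost, PartNo, SuppID, SCity} nor all of R2 = {Cost, PartNo, SuppID, Color}, so the common attributes are not a superkey of either fragment. The join is lossy.

No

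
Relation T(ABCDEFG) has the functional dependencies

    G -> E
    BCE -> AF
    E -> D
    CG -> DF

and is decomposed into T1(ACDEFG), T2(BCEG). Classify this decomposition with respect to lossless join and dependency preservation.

lossy and not dependency-preserving

Lossless test: (CEG)⁺ = {CDEFG}, which is a superkey of neither fragment — lossy.
Dependency preservation: the restricted closure of {BCE} across the fragments never reaches {AF}, so BCE → AF cannot be enforced without a join — not preserved.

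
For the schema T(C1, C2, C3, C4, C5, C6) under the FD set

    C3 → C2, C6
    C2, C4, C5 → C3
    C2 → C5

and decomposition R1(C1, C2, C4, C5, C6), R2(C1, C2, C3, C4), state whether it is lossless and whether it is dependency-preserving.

lossless but not dependency-preserving

Lossless test: (C1, C2, C4)⁺ = {C1, C2, C3, C4, C5, C6}, which contains all of one fragment — lossless.
Dependency preservation: the restricted closure of {C3} across the fragments never reaches {C2, C6}, so C3 → C2, C6 cannot be enforced without a join — not preserved.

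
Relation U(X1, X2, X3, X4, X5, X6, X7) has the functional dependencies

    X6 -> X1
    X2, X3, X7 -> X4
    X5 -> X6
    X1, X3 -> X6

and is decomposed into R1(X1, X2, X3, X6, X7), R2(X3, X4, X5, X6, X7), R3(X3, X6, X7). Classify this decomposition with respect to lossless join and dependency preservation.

Lossless test (chase): Rows 1 and 2 agree on X6; apply X6→X1 and equate their X1 entries. Rows 1 and 3 agree on X6; apply X6→X1 and equate their X1 entries. No row becomes fully distinguished — the join is lossy.
Dependency preservation: the restricted closure of {X2, X3, X7} across the fragments never reaches {X4}, so X2, X3, X7 → X4 cannot be enforced without a join — not preserved.

lossy and not dependency-preserving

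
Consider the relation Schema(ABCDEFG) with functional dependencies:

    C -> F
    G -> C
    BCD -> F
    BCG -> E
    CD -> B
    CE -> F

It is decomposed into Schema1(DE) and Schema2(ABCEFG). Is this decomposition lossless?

No

Common attributes: Schema1 ∩ Schema2 = {E}.
No dependency enlarges {E}, so (E)⁺ = {E}.
The closure contains neither all of Schema1 = {DE} nor all of Schema2 = {ABCEFG}, so the common attributes are not a superkey of either fragment. The join is lossy.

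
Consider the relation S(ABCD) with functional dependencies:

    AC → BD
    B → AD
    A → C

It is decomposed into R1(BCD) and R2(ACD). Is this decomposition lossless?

No

Common attributes: R1 ∩ R2 = {CD}.
No dependency enlarges {CD}, so (CD)⁺ = {CD}.
The closure contains neither all of R1 = {BCD} nor all of R2 = {ACD}, so the common attributes are not a superkey of either fragment. The join is lossy.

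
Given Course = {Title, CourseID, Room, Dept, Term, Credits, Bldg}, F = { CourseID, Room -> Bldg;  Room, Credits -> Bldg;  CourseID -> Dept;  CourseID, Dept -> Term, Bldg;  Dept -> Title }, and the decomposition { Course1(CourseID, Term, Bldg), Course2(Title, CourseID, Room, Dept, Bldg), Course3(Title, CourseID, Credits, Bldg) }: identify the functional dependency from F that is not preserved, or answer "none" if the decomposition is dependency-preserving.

Check Room, Credits → Bldg: no single fragment contains all of {Room, Credits, Bldg}, and the restricted closure of {Room, Credits} across the fragments never reaches {Bldg}.
CourseID, Room → Bldg is preserved.
CourseID → Dept is preserved.
CourseID, Dept → Term, Bldg is preserved.
Dept → Title is preserved.

Room, Credits -> Bldg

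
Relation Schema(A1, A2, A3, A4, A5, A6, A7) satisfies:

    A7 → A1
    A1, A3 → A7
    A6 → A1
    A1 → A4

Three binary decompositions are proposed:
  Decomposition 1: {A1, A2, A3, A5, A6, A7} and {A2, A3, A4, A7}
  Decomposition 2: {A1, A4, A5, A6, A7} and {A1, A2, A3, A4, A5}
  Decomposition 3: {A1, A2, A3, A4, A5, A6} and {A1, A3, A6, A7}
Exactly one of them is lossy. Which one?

Decomposition 1: common = {A2, A3, A7}, closure = {A1, A2, A3, A4, A7} → lossless.
Decomposition 2: common = {A1, A4, A5}, closure = {A1, A4, A5} → lossy.
Decomposition 3: common = {A1, A3, A6}, closure = {A1, A3, A4, A6, A7} → lossless.

Decomposition 2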